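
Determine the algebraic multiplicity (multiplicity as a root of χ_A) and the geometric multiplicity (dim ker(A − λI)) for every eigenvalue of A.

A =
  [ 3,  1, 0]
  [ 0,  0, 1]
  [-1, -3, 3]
λ = 2: alg = 3, geom = 1

Step 1 — factor the characteristic polynomial to read off the algebraic multiplicities:
  χ_A(x) = (x - 2)^3

Step 2 — compute geometric multiplicities via the rank-nullity identity g(λ) = n − rank(A − λI):
  rank(A − (2)·I) = 2, so dim ker(A − (2)·I) = n − 2 = 1

Summary:
  λ = 2: algebraic multiplicity = 3, geometric multiplicity = 1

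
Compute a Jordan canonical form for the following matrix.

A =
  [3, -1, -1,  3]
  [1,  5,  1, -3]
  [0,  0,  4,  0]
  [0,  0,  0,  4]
J_2(4) ⊕ J_1(4) ⊕ J_1(4)

The characteristic polynomial is
  det(x·I − A) = x^4 - 16*x^3 + 96*x^2 - 256*x + 256 = (x - 4)^4

Eigenvalues and multiplicities (the geometric multiplicity of λ is n − rank(A − λI), which equals the number of Jordan blocks for λ):
  λ = 4: algebraic multiplicity = 4, geometric multiplicity = 3

Determining the block sizes for each eigenvalue:
  λ = 4: 3 blocks summing to 4 forces exactly one block of size 2 and the rest size 1 → block sizes [2, 1, 1]

Assembling the blocks gives a Jordan form
J =
  [4, 1, 0, 0]
  [0, 4, 0, 0]
  [0, 0, 4, 0]
  [0, 0, 0, 4]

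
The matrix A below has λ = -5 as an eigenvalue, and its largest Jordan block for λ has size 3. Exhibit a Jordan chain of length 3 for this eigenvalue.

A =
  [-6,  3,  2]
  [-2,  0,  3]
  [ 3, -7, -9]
A Jordan chain for λ = -5 of length 3:
v_1 = (1, 1, -1)ᵀ
v_2 = (-1, -2, 3)ᵀ
v_3 = (1, 0, 0)ᵀ

Let N = A − (-5)·I. We want v_3 with N^3 v_3 = 0 but N^2 v_3 ≠ 0; then v_{j-1} := N · v_j for j = 3, …, 2.

Pick v_3 = (1, 0, 0)ᵀ.
Then v_2 = N · v_3 = (-1, -2, 3)ᵀ.
Then v_1 = N · v_2 = (1, 1, -1)ᵀ.

Sanity check: (A − (-5)·I) v_1 = (0, 0, 0)ᵀ = 0. ✓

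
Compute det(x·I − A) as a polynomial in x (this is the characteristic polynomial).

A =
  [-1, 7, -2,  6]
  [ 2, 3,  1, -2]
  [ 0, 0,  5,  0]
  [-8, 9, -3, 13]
x^4 - 20*x^3 + 150*x^2 - 500*x + 625

Expanding det(x·I − A) (e.g. by cofactor expansion or by noting that A is similar to its Jordan form J, which has the same characteristic polynomial as A) gives
  χ_A(x) = x^4 - 20*x^3 + 150*x^2 - 500*x + 625
which factors as (x - 5)^4. The eigenvalues (with algebraic multiplicities) are λ = 5 with multiplicity 4.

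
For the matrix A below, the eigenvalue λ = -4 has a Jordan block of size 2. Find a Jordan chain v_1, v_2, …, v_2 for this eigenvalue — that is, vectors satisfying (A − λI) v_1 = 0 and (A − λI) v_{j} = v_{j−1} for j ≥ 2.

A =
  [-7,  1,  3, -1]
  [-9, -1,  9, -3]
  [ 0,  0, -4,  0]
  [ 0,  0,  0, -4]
A Jordan chain for λ = -4 of length 2:
v_1 = (-3, -9, 0, 0)ᵀ
v_2 = (1, 0, 0, 0)ᵀ

Let N = A − (-4)·I. We want v_2 with N^2 v_2 = 0 but N^1 v_2 ≠ 0; then v_{j-1} := N · v_j for j = 2, …, 2.

Pick v_2 = (1, 0, 0, 0)ᵀ.
Then v_1 = N · v_2 = (-3, -9, 0, 0)ᵀ.

Sanity check: (A − (-4)·I) v_1 = (0, 0, 0, 0)ᵀ = 0. ✓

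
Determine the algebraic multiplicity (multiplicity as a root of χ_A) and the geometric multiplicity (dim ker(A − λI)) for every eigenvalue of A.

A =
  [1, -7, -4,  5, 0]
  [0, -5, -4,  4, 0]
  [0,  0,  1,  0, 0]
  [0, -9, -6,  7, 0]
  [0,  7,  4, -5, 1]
λ = 1: alg = 5, geom = 3

Step 1 — factor the characteristic polynomial to read off the algebraic multiplicities:
  χ_A(x) = (x - 1)^5

Step 2 — compute geometric multiplicities via the rank-nullity identity g(λ) = n − rank(A − λI):
  rank(A − (1)·I) = 2, so dim ker(A − (1)·I) = n − 2 = 3

Summary:
  λ = 1: algebraic multiplicity = 5, geometric multiplicity = 3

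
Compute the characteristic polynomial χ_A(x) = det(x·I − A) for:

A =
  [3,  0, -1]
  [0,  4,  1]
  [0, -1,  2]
x^3 - 9*x^2 + 27*x - 27

Expanding det(x·I − A) (e.g. by cofactor expansion or by noting that A is similar to its Jordan form J, which has the same characteristic polynomial as A) gives
  χ_A(x) = x^3 - 9*x^2 + 27*x - 27
which factors as (x - 3)^3. The eigenvalues (with algebraic multiplicities) are λ = 3 with multiplicity 3.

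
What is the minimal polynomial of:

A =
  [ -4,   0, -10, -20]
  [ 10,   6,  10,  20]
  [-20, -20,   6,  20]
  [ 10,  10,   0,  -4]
x^2 - 2*x - 24

The characteristic polynomial is χ_A(x) = (x - 6)^2*(x + 4)^2, so the eigenvalues are known. The minimal polynomial is
  m_A(x) = Π_λ (x − λ)^{k_λ}
where k_λ is the size of the *largest* Jordan block for λ (equivalently, the smallest k with (A − λI)^k v = 0 for every generalised eigenvector v of λ).

  λ = -4: largest Jordan block has size 1, contributing (x + 4)
  λ = 6: largest Jordan block has size 1, contributing (x − 6)

So m_A(x) = (x - 6)*(x + 4) = x^2 - 2*x - 24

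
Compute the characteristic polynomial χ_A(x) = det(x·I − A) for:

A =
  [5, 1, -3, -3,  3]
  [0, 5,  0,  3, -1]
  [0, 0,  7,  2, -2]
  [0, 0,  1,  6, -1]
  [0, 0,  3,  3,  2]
x^5 - 25*x^4 + 250*x^3 - 1250*x^2 + 3125*x - 3125

Expanding det(x·I − A) (e.g. by cofactor expansion or by noting that A is similar to its Jordan form J, which has the same characteristic polynomial as A) gives
  χ_A(x) = x^5 - 25*x^4 + 250*x^3 - 1250*x^2 + 3125*x - 3125
which factors as (x - 5)^5. The eigenvalues (with algebraic multiplicities) are λ = 5 with multiplicity 5.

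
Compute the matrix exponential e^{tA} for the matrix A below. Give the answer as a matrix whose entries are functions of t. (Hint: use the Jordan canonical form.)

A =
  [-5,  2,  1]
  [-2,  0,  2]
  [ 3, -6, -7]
e^{tA} =
  [-t*exp(-4*t) + exp(-4*t), 2*t*exp(-4*t), t*exp(-4*t)]
  [-2*t*exp(-4*t), 4*t*exp(-4*t) + exp(-4*t), 2*t*exp(-4*t)]
  [3*t*exp(-4*t), -6*t*exp(-4*t), -3*t*exp(-4*t) + exp(-4*t)]

Strategy: write A = P · J · P⁻¹ where J is a Jordan canonical form, so e^{tA} = P · e^{tJ} · P⁻¹, and e^{tJ} can be computed block-by-block.

A has Jordan form
J =
  [-4,  1,  0]
  [ 0, -4,  0]
  [ 0,  0, -4]
(up to reordering of blocks).

Per-block formulas:
  For a 1×1 block at λ = -4: exp(t · [-4]) = [e^(-4t)].
  For a 2×2 Jordan block J_2(-4): exp(t · J_2(-4)) = e^(-4t)·(I + t·N), where N is the 2×2 nilpotent shift.

After assembling e^{tJ} and conjugating by P, we get:

e^{tA} =
  [-t*exp(-4*t) + exp(-4*t), 2*t*exp(-4*t), t*exp(-4*t)]
  [-2*t*exp(-4*t), 4*t*exp(-4*t) + exp(-4*t), 2*t*exp(-4*t)]
  [3*t*exp(-4*t), -6*t*exp(-4*t), -3*t*exp(-4*t) + exp(-4*t)]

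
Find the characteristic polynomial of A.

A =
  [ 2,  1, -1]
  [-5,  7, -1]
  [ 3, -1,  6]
x^3 - 15*x^2 + 75*x - 125

Expanding det(x·I − A) (e.g. by cofactor expansion or by noting that A is similar to its Jordan form J, which has the same characteristic polynomial as A) gives
  χ_A(x) = x^3 - 15*x^2 + 75*x - 125
which factors as (x - 5)^3. The eigenvalues (with algebraic multiplicities) are λ = 5 with multiplicity 3.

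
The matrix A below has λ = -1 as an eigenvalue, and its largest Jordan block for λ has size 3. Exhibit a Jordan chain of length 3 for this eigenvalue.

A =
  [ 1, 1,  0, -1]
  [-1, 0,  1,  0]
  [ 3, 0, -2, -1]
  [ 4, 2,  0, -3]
A Jordan chain for λ = -1 of length 3:
v_1 = (-1, 0, -1, -2)ᵀ
v_2 = (2, -1, 3, 4)ᵀ
v_3 = (1, 0, 0, 0)ᵀ

Let N = A − (-1)·I. We want v_3 with N^3 v_3 = 0 but N^2 v_3 ≠ 0; then v_{j-1} := N · v_j for j = 3, …, 2.

Pick v_3 = (1, 0, 0, 0)ᵀ.
Then v_2 = N · v_3 = (2, -1, 3, 4)ᵀ.
Then v_1 = N · v_2 = (-1, 0, -1, -2)ᵀ.

Sanity check: (A − (-1)·I) v_1 = (0, 0, 0, 0)ᵀ = 0. ✓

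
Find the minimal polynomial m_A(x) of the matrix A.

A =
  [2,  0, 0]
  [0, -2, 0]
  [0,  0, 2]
x^2 - 4

The characteristic polynomial is χ_A(x) = (x - 2)^2*(x + 2), so the eigenvalues are known. The minimal polynomial is
  m_A(x) = Π_λ (x − λ)^{k_λ}
where k_λ is the size of the *largest* Jordan block for λ (equivalently, the smallest k with (A − λI)^k v = 0 for every generalised eigenvector v of λ).

  λ = -2: largest Jordan block has size 1, contributing (x + 2)
  λ = 2: largest Jordan block has size 1, contributing (x − 2)

So m_A(x) = (x - 2)*(x + 2) = x^2 - 4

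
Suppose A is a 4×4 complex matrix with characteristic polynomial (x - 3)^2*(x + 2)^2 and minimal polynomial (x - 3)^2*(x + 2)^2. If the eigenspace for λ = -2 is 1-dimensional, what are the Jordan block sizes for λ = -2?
Block sizes for λ = -2: [2]

Step 1 — from the characteristic polynomial, algebraic multiplicity of λ = -2 is 2. From dim ker(A − (-2)·I) = 1, there are exactly 1 Jordan blocks for λ = -2.
Step 2 — from the minimal polynomial, the factor (x + 2)^2 tells us the largest block for λ = -2 has size 2.
Step 3 — with total size 2, 1 blocks, and largest block 2, the block sizes (in nonincreasing order) are [2].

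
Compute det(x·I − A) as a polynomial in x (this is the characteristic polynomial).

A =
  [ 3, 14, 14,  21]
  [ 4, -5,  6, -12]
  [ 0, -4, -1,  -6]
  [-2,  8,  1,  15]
x^4 - 12*x^3 + 54*x^2 - 108*x + 81

Expanding det(x·I − A) (e.g. by cofactor expansion or by noting that A is similar to its Jordan form J, which has the same characteristic polynomial as A) gives
  χ_A(x) = x^4 - 12*x^3 + 54*x^2 - 108*x + 81
which factors as (x - 3)^4. The eigenvalues (with algebraic multiplicities) are λ = 3 with multiplicity 4.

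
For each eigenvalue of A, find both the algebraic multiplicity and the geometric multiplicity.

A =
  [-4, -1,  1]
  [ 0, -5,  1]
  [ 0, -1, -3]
λ = -4: alg = 3, geom = 2

Step 1 — factor the characteristic polynomial to read off the algebraic multiplicities:
  χ_A(x) = (x + 4)^3

Step 2 — compute geometric multiplicities via the rank-nullity identity g(λ) = n − rank(A − λI):
  rank(A − (-4)·I) = 1, so dim ker(A − (-4)·I) = n − 1 = 2

Summary:
  λ = -4: algebraic multiplicity = 3, geometric multiplicity = 2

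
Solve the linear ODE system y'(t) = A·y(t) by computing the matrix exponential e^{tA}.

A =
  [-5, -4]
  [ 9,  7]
e^{tA} =
  [-6*t*exp(t) + exp(t), -4*t*exp(t)]
  [9*t*exp(t), 6*t*exp(t) + exp(t)]

Strategy: write A = P · J · P⁻¹ where J is a Jordan canonical form, so e^{tA} = P · e^{tJ} · P⁻¹, and e^{tJ} can be computed block-by-block.

A has Jordan form
J =
  [1, 1]
  [0, 1]
(up to reordering of blocks).

Per-block formulas:
  For a 2×2 Jordan block J_2(1): exp(t · J_2(1)) = e^(1t)·(I + t·N), where N is the 2×2 nilpotent shift.

After assembling e^{tJ} and conjugating by P, we get:

e^{tA} =
  [-6*t*exp(t) + exp(t), -4*t*exp(t)]
  [9*t*exp(t), 6*t*exp(t) + exp(t)]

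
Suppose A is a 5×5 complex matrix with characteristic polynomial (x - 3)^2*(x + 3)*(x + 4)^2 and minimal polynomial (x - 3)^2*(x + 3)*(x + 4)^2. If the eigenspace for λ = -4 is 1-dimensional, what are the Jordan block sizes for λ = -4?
Block sizes for λ = -4: [2]

Step 1 — from the characteristic polynomial, algebraic multiplicity of λ = -4 is 2. From dim ker(A − (-4)·I) = 1, there are exactly 1 Jordan blocks for λ = -4.
Step 2 — from the minimal polynomial, the factor (x + 4)^2 tells us the largest block for λ = -4 has size 2.
Step 3 — with total size 2, 1 blocks, and largest block 2, the block sizes (in nonincreasing order) are [2].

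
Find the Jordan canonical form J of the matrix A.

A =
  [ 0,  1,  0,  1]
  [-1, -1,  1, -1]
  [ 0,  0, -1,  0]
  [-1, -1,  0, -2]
J_3(-1) ⊕ J_1(-1)

The characteristic polynomial is
  det(x·I − A) = x^4 + 4*x^3 + 6*x^2 + 4*x + 1 = (x + 1)^4

Eigenvalues and multiplicities (the geometric multiplicity of λ is n − rank(A − λI), which equals the number of Jordan blocks for λ):
  λ = -1: algebraic multiplicity = 4, geometric multiplicity = 2

Determining the block sizes for each eigenvalue:
  λ = -1: with am = 4 and gm = 2, the partition is not yet determined (e.g. several partitions of 4 into 2 parts exist). Let N = A − (-1)·I. Computing rank(N^1) = 2, rank(N^2) = 1, rank(N^3) = 0; the number of blocks of size ≥ j is rank(N^{j−1}) − rank(N^j), giving [2, 1, 1]. So we have 1 block(s) of size 3, 1 block(s) of size 1 → block sizes [3, 1]

Assembling the blocks gives a Jordan form
J =
  [-1,  1,  0,  0]
  [ 0, -1,  1,  0]
  [ 0,  0, -1,  0]
  [ 0,  0,  0, -1]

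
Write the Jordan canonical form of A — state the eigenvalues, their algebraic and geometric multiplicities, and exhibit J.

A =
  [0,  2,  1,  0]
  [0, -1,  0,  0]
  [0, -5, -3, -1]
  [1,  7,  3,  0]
J_3(-1) ⊕ J_1(-1)

The characteristic polynomial is
  det(x·I − A) = x^4 + 4*x^3 + 6*x^2 + 4*x + 1 = (x + 1)^4

Eigenvalues and multiplicities (the geometric multiplicity of λ is n − rank(A − λI), which equals the number of Jordan blocks for λ):
  λ = -1: algebraic multiplicity = 4, geometric multiplicity = 2

Determining the block sizes for each eigenvalue:
  λ = -1: with am = 4 and gm = 2, the partition is not yet determined (e.g. several partitions of 4 into 2 parts exist). Let N = A − (-1)·I. Computing rank(N^1) = 2, rank(N^2) = 1, rank(N^3) = 0; the number of blocks of size ≥ j is rank(N^{j−1}) − rank(N^j), giving [2, 1, 1]. So we have 1 block(s) of size 3, 1 block(s) of size 1 → block sizes [3, 1]

Assembling the blocks gives a Jordan form
J =
  [-1,  1,  0,  0]
  [ 0, -1,  1,  0]
  [ 0,  0, -1,  0]
  [ 0,  0,  0, -1]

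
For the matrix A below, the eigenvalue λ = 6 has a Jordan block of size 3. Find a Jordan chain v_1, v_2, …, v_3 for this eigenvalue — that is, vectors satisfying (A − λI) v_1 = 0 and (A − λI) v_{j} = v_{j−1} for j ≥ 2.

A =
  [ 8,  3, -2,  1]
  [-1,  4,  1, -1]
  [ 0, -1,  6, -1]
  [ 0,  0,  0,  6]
A Jordan chain for λ = 6 of length 3:
v_1 = (1, 0, 1, 0)ᵀ
v_2 = (2, -1, 0, 0)ᵀ
v_3 = (1, 0, 0, 0)ᵀ

Let N = A − (6)·I. We want v_3 with N^3 v_3 = 0 but N^2 v_3 ≠ 0; then v_{j-1} := N · v_j for j = 3, …, 2.

Pick v_3 = (1, 0, 0, 0)ᵀ.
Then v_2 = N · v_3 = (2, -1, 0, 0)ᵀ.
Then v_1 = N · v_2 = (1, 0, 1, 0)ᵀ.

Sanity check: (A − (6)·I) v_1 = (0, 0, 0, 0)ᵀ = 0. ✓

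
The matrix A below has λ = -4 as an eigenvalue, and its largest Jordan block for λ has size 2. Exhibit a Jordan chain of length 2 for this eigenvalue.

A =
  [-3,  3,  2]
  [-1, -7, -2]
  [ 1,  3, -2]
A Jordan chain for λ = -4 of length 2:
v_1 = (1, -1, 1)ᵀ
v_2 = (1, 0, 0)ᵀ

Let N = A − (-4)·I. We want v_2 with N^2 v_2 = 0 but N^1 v_2 ≠ 0; then v_{j-1} := N · v_j for j = 2, …, 2.

Pick v_2 = (1, 0, 0)ᵀ.
Then v_1 = N · v_2 = (1, -1, 1)ᵀ.

Sanity check: (A − (-4)·I) v_1 = (0, 0, 0)ᵀ = 0. ✓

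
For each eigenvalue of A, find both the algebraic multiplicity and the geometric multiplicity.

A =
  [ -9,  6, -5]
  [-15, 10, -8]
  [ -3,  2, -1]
λ = 0: alg = 3, geom = 1

Step 1 — factor the characteristic polynomial to read off the algebraic multiplicities:
  χ_A(x) = x^3

Step 2 — compute geometric multiplicities via the rank-nullity identity g(λ) = n − rank(A − λI):
  rank(A − (0)·I) = 2, so dim ker(A − (0)·I) = n − 2 = 1

Summary:
  λ = 0: algebraic multiplicity = 3, geometric multiplicity = 1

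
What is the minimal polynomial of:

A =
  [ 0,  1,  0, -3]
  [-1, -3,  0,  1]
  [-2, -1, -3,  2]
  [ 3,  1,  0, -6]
x^3 + 9*x^2 + 27*x + 27

The characteristic polynomial is χ_A(x) = (x + 3)^4, so the eigenvalues are known. The minimal polynomial is
  m_A(x) = Π_λ (x − λ)^{k_λ}
where k_λ is the size of the *largest* Jordan block for λ (equivalently, the smallest k with (A − λI)^k v = 0 for every generalised eigenvector v of λ).

  λ = -3: largest Jordan block has size 3, contributing (x + 3)^3

So m_A(x) = (x + 3)^3 = x^3 + 9*x^2 + 27*x + 27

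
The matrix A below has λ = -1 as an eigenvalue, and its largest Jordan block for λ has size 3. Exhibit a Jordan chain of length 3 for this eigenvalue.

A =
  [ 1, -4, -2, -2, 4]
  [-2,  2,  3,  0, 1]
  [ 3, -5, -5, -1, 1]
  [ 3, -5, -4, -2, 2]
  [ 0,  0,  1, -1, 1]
A Jordan chain for λ = -1 of length 3:
v_1 = (0, -1, 1, 1, 0)ᵀ
v_2 = (2, -2, 3, 3, 0)ᵀ
v_3 = (1, 0, 0, 0, 0)ᵀ

Let N = A − (-1)·I. We want v_3 with N^3 v_3 = 0 but N^2 v_3 ≠ 0; then v_{j-1} := N · v_j for j = 3, …, 2.

Pick v_3 = (1, 0, 0, 0, 0)ᵀ.
Then v_2 = N · v_3 = (2, -2, 3, 3, 0)ᵀ.
Then v_1 = N · v_2 = (0, -1, 1, 1, 0)ᵀ.

Sanity check: (A − (-1)·I) v_1 = (0, 0, 0, 0, 0)ᵀ = 0. ✓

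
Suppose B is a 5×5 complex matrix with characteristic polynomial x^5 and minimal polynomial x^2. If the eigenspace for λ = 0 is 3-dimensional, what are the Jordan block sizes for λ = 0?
Block sizes for λ = 0: [2, 2, 1]

Step 1 — from the characteristic polynomial, algebraic multiplicity of λ = 0 is 5. From dim ker(B − (0)·I) = 3, there are exactly 3 Jordan blocks for λ = 0.
Step 2 — from the minimal polynomial, the factor (x − 0)^2 tells us the largest block for λ = 0 has size 2.
Step 3 — with total size 5, 3 blocks, and largest block 2, the block sizes (in nonincreasing order) are [2, 2, 1].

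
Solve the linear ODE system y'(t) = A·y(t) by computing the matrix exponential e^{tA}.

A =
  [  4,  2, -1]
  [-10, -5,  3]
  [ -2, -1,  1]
e^{tA} =
  [-t^2 + 4*t + 1, -t^2/2 + 2*t, t^2/2 - t]
  [2*t^2 - 10*t, t^2 - 5*t + 1, -t^2 + 3*t]
  [-2*t, -t, t + 1]

Strategy: write A = P · J · P⁻¹ where J is a Jordan canonical form, so e^{tA} = P · e^{tJ} · P⁻¹, and e^{tJ} can be computed block-by-block.

A has Jordan form
J =
  [0, 1, 0]
  [0, 0, 1]
  [0, 0, 0]
(up to reordering of blocks).

Per-block formulas:
  For a 3×3 Jordan block J_3(0): exp(t · J_3(0)) = e^(0t)·(I + t·N + (t^2/2)·N^2), where N is the 3×3 nilpotent shift.

After assembling e^{tJ} and conjugating by P, we get:

e^{tA} =
  [-t^2 + 4*t + 1, -t^2/2 + 2*t, t^2/2 - t]
  [2*t^2 - 10*t, t^2 - 5*t + 1, -t^2 + 3*t]
  [-2*t, -t, t + 1]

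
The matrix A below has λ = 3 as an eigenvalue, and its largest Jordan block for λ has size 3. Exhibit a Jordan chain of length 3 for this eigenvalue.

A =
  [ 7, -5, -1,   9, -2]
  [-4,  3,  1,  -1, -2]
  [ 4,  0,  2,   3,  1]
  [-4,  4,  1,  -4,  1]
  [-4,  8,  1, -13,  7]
A Jordan chain for λ = 3 of length 3:
v_1 = (4, 0, -4, -4, -8)ᵀ
v_2 = (4, -4, 4, -4, -4)ᵀ
v_3 = (1, 0, 0, 0, 0)ᵀ

Let N = A − (3)·I. We want v_3 with N^3 v_3 = 0 but N^2 v_3 ≠ 0; then v_{j-1} := N · v_j for j = 3, …, 2.

Pick v_3 = (1, 0, 0, 0, 0)ᵀ.
Then v_2 = N · v_3 = (4, -4, 4, -4, -4)ᵀ.
Then v_1 = N · v_2 = (4, 0, -4, -4, -8)ᵀ.

Sanity check: (A − (3)·I) v_1 = (0, 0, 0, 0, 0)ᵀ = 0. ✓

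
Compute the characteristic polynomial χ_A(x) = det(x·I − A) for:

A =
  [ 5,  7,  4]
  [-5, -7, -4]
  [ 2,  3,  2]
x^3

Expanding det(x·I − A) (e.g. by cofactor expansion or by noting that A is similar to its Jordan form J, which has the same characteristic polynomial as A) gives
  χ_A(x) = x^3
which factors as x^3. The eigenvalues (with algebraic multiplicities) are λ = 0 with multiplicity 3.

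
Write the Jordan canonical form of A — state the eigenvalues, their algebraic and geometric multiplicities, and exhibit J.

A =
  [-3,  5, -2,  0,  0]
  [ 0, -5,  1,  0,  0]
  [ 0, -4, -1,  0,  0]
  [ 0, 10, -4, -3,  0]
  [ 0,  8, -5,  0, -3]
J_3(-3) ⊕ J_1(-3) ⊕ J_1(-3)

The characteristic polynomial is
  det(x·I − A) = x^5 + 15*x^4 + 90*x^3 + 270*x^2 + 405*x + 243 = (x + 3)^5

Eigenvalues and multiplicities (the geometric multiplicity of λ is n − rank(A − λI), which equals the number of Jordan blocks for λ):
  λ = -3: algebraic multiplicity = 5, geometric multiplicity = 3

Determining the block sizes for each eigenvalue:
  λ = -3: with am = 5 and gm = 3, the partition is not yet determined (e.g. several partitions of 5 into 3 parts exist). Let N = A − (-3)·I. Computing rank(N^1) = 2, rank(N^2) = 1, rank(N^3) = 0; the number of blocks of size ≥ j is rank(N^{j−1}) − rank(N^j), giving [3, 1, 1]. So we have 1 block(s) of size 3, 2 block(s) of size 1 → block sizes [3, 1, 1]

Assembling the blocks gives a Jordan form
J =
  [-3,  1,  0,  0,  0]
  [ 0, -3,  1,  0,  0]
  [ 0,  0, -3,  0,  0]
  [ 0,  0,  0, -3,  0]
  [ 0,  0,  0,  0, -3]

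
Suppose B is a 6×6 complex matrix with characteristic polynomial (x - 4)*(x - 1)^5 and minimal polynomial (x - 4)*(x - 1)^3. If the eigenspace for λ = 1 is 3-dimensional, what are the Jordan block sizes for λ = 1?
Block sizes for λ = 1: [3, 1, 1]

Step 1 — from the characteristic polynomial, algebraic multiplicity of λ = 1 is 5. From dim ker(B − (1)·I) = 3, there are exactly 3 Jordan blocks for λ = 1.
Step 2 — from the minimal polynomial, the factor (x − 1)^3 tells us the largest block for λ = 1 has size 3.
Step 3 — with total size 5, 3 blocks, and largest block 3, the block sizes (in nonincreasing order) are [3, 1, 1].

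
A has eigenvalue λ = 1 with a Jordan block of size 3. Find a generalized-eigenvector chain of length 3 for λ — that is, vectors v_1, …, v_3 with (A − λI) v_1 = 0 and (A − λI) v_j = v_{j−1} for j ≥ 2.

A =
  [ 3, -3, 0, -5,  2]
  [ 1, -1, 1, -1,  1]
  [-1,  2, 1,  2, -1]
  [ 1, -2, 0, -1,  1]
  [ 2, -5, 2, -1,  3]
A Jordan chain for λ = 1 of length 3:
v_1 = (1, 0, 0, 0, -1)ᵀ
v_2 = (0, 1, 0, 0, 2)ᵀ
v_3 = (0, 0, 1, 0, 0)ᵀ

Let N = A − (1)·I. We want v_3 with N^3 v_3 = 0 but N^2 v_3 ≠ 0; then v_{j-1} := N · v_j for j = 3, …, 2.

Pick v_3 = (0, 0, 1, 0, 0)ᵀ.
Then v_2 = N · v_3 = (0, 1, 0, 0, 2)ᵀ.
Then v_1 = N · v_2 = (1, 0, 0, 0, -1)ᵀ.

Sanity check: (A − (1)·I) v_1 = (0, 0, 0, 0, 0)ᵀ = 0. ✓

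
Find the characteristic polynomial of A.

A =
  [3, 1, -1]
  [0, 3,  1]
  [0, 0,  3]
x^3 - 9*x^2 + 27*x - 27

Expanding det(x·I − A) (e.g. by cofactor expansion or by noting that A is similar to its Jordan form J, which has the same characteristic polynomial as A) gives
  χ_A(x) = x^3 - 9*x^2 + 27*x - 27
which factors as (x - 3)^3. The eigenvalues (with algebraic multiplicities) are λ = 3 with multiplicity 3.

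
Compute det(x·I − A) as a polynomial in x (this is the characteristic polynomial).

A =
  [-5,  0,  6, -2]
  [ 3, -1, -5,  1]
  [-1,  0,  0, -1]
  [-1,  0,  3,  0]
x^4 + 6*x^3 + 12*x^2 + 10*x + 3

Expanding det(x·I − A) (e.g. by cofactor expansion or by noting that A is similar to its Jordan form J, which has the same characteristic polynomial as A) gives
  χ_A(x) = x^4 + 6*x^3 + 12*x^2 + 10*x + 3
which factors as (x + 1)^3*(x + 3). The eigenvalues (with algebraic multiplicities) are λ = -3 with multiplicity 1, λ = -1 with multiplicity 3.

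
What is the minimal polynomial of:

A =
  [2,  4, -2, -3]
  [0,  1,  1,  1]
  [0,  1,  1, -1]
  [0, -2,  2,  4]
x^2 - 4*x + 4

The characteristic polynomial is χ_A(x) = (x - 2)^4, so the eigenvalues are known. The minimal polynomial is
  m_A(x) = Π_λ (x − λ)^{k_λ}
where k_λ is the size of the *largest* Jordan block for λ (equivalently, the smallest k with (A − λI)^k v = 0 for every generalised eigenvector v of λ).

  λ = 2: largest Jordan block has size 2, contributing (x − 2)^2

So m_A(x) = (x - 2)^2 = x^2 - 4*x + 4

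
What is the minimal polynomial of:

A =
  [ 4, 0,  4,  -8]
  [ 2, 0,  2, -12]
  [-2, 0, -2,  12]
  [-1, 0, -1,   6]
x^3 - 8*x^2 + 16*x

The characteristic polynomial is χ_A(x) = x^2*(x - 4)^2, so the eigenvalues are known. The minimal polynomial is
  m_A(x) = Π_λ (x − λ)^{k_λ}
where k_λ is the size of the *largest* Jordan block for λ (equivalently, the smallest k with (A − λI)^k v = 0 for every generalised eigenvector v of λ).

  λ = 0: largest Jordan block has size 1, contributing (x − 0)
  λ = 4: largest Jordan block has size 2, contributing (x − 4)^2

So m_A(x) = x*(x - 4)^2 = x^3 - 8*x^2 + 16*x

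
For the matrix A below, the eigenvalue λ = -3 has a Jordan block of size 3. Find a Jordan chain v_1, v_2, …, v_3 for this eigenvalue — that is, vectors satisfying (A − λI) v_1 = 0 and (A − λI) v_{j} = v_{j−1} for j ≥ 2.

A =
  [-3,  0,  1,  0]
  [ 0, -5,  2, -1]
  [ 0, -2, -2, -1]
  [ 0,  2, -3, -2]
A Jordan chain for λ = -3 of length 3:
v_1 = (-2, -2, 0, 4)ᵀ
v_2 = (0, -2, -2, 2)ᵀ
v_3 = (0, 1, 0, 0)ᵀ

Let N = A − (-3)·I. We want v_3 with N^3 v_3 = 0 but N^2 v_3 ≠ 0; then v_{j-1} := N · v_j for j = 3, …, 2.

Pick v_3 = (0, 1, 0, 0)ᵀ.
Then v_2 = N · v_3 = (0, -2, -2, 2)ᵀ.
Then v_1 = N · v_2 = (-2, -2, 0, 4)ᵀ.

Sanity check: (A − (-3)·I) v_1 = (0, 0, 0, 0)ᵀ = 0. ✓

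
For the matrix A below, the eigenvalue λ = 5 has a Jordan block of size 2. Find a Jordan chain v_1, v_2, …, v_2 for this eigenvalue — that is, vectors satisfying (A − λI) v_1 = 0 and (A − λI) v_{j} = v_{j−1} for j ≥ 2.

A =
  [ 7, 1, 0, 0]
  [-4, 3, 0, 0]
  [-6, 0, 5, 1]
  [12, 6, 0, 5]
A Jordan chain for λ = 5 of length 2:
v_1 = (2, -4, -6, 12)ᵀ
v_2 = (1, 0, 0, 0)ᵀ

Let N = A − (5)·I. We want v_2 with N^2 v_2 = 0 but N^1 v_2 ≠ 0; then v_{j-1} := N · v_j for j = 2, …, 2.

Pick v_2 = (1, 0, 0, 0)ᵀ.
Then v_1 = N · v_2 = (2, -4, -6, 12)ᵀ.

Sanity check: (A − (5)·I) v_1 = (0, 0, 0, 0)ᵀ = 0. ✓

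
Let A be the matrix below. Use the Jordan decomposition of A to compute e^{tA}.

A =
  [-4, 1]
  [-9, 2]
e^{tA} =
  [-3*t*exp(-t) + exp(-t), t*exp(-t)]
  [-9*t*exp(-t), 3*t*exp(-t) + exp(-t)]

Strategy: write A = P · J · P⁻¹ where J is a Jordan canonical form, so e^{tA} = P · e^{tJ} · P⁻¹, and e^{tJ} can be computed block-by-block.

A has Jordan form
J =
  [-1,  1]
  [ 0, -1]
(up to reordering of blocks).

Per-block formulas:
  For a 2×2 Jordan block J_2(-1): exp(t · J_2(-1)) = e^(-1t)·(I + t·N), where N is the 2×2 nilpotent shift.

After assembling e^{tJ} and conjugating by P, we get:

e^{tA} =
  [-3*t*exp(-t) + exp(-t), t*exp(-t)]
  [-9*t*exp(-t), 3*t*exp(-t) + exp(-t)]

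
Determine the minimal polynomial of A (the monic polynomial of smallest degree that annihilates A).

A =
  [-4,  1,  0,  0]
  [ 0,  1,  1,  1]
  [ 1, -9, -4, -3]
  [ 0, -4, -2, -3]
x^4 + 10*x^3 + 36*x^2 + 54*x + 27

The characteristic polynomial is χ_A(x) = (x + 1)*(x + 3)^3, so the eigenvalues are known. The minimal polynomial is
  m_A(x) = Π_λ (x − λ)^{k_λ}
where k_λ is the size of the *largest* Jordan block for λ (equivalently, the smallest k with (A − λI)^k v = 0 for every generalised eigenvector v of λ).

  λ = -3: largest Jordan block has size 3, contributing (x + 3)^3
  λ = -1: largest Jordan block has size 1, contributing (x + 1)

So m_A(x) = (x + 1)*(x + 3)^3 = x^4 + 10*x^3 + 36*x^2 + 54*x + 27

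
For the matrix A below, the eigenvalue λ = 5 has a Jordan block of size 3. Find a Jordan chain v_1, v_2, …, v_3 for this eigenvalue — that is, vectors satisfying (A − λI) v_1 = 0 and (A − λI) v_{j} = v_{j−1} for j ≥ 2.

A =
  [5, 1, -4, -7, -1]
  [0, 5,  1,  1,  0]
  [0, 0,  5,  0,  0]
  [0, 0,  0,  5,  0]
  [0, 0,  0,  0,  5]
A Jordan chain for λ = 5 of length 3:
v_1 = (1, 0, 0, 0, 0)ᵀ
v_2 = (-4, 1, 0, 0, 0)ᵀ
v_3 = (0, 0, 1, 0, 0)ᵀ

Let N = A − (5)·I. We want v_3 with N^3 v_3 = 0 but N^2 v_3 ≠ 0; then v_{j-1} := N · v_j for j = 3, …, 2.

Pick v_3 = (0, 0, 1, 0, 0)ᵀ.
Then v_2 = N · v_3 = (-4, 1, 0, 0, 0)ᵀ.
Then v_1 = N · v_2 = (1, 0, 0, 0, 0)ᵀ.

Sanity check: (A − (5)·I) v_1 = (0, 0, 0, 0, 0)ᵀ = 0. ✓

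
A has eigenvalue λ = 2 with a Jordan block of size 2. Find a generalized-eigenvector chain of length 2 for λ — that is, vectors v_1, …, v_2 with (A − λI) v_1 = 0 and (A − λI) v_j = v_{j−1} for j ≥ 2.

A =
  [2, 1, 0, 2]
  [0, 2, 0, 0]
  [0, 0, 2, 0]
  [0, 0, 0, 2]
A Jordan chain for λ = 2 of length 2:
v_1 = (1, 0, 0, 0)ᵀ
v_2 = (0, 1, 0, 0)ᵀ

Let N = A − (2)·I. We want v_2 with N^2 v_2 = 0 but N^1 v_2 ≠ 0; then v_{j-1} := N · v_j for j = 2, …, 2.

Pick v_2 = (0, 1, 0, 0)ᵀ.
Then v_1 = N · v_2 = (1, 0, 0, 0)ᵀ.

Sanity check: (A − (2)·I) v_1 = (0, 0, 0, 0)ᵀ = 0. ✓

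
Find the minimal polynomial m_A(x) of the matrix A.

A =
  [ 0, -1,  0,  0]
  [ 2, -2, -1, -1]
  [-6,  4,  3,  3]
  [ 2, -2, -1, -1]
x^3

The characteristic polynomial is χ_A(x) = x^4, so the eigenvalues are known. The minimal polynomial is
  m_A(x) = Π_λ (x − λ)^{k_λ}
where k_λ is the size of the *largest* Jordan block for λ (equivalently, the smallest k with (A − λI)^k v = 0 for every generalised eigenvector v of λ).

  λ = 0: largest Jordan block has size 3, contributing (x − 0)^3

So m_A(x) = x^3 = x^3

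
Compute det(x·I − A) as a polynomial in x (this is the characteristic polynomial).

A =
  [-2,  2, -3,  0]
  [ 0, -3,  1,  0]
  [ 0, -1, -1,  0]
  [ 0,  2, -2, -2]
x^4 + 8*x^3 + 24*x^2 + 32*x + 16

Expanding det(x·I − A) (e.g. by cofactor expansion or by noting that A is similar to its Jordan form J, which has the same characteristic polynomial as A) gives
  χ_A(x) = x^4 + 8*x^3 + 24*x^2 + 32*x + 16
which factors as (x + 2)^4. The eigenvalues (with algebraic multiplicities) are λ = -2 with multiplicity 4.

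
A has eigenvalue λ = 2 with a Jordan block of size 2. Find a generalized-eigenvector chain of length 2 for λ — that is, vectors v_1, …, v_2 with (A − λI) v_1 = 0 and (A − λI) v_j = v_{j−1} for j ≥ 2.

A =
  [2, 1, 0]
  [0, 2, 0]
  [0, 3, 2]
A Jordan chain for λ = 2 of length 2:
v_1 = (1, 0, 3)ᵀ
v_2 = (0, 1, 0)ᵀ

Let N = A − (2)·I. We want v_2 with N^2 v_2 = 0 but N^1 v_2 ≠ 0; then v_{j-1} := N · v_j for j = 2, …, 2.

Pick v_2 = (0, 1, 0)ᵀ.
Then v_1 = N · v_2 = (1, 0, 3)ᵀ.

Sanity check: (A − (2)·I) v_1 = (0, 0, 0)ᵀ = 0. ✓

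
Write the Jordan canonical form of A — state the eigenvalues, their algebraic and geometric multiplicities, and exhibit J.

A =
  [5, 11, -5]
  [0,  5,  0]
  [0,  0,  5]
J_2(5) ⊕ J_1(5)

The characteristic polynomial is
  det(x·I − A) = x^3 - 15*x^2 + 75*x - 125 = (x - 5)^3

Eigenvalues and multiplicities (the geometric multiplicity of λ is n − rank(A − λI), which equals the number of Jordan blocks for λ):
  λ = 5: algebraic multiplicity = 3, geometric multiplicity = 2

Determining the block sizes for each eigenvalue:
  λ = 5: 2 blocks summing to 3 forces exactly one block of size 2 and the rest size 1 → block sizes [2, 1]

Assembling the blocks gives a Jordan form
J =
  [5, 1, 0]
  [0, 5, 0]
  [0, 0, 5]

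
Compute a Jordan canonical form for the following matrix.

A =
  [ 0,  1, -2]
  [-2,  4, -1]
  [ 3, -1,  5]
J_3(3)

The characteristic polynomial is
  det(x·I − A) = x^3 - 9*x^2 + 27*x - 27 = (x - 3)^3

Eigenvalues and multiplicities (the geometric multiplicity of λ is n − rank(A − λI), which equals the number of Jordan blocks for λ):
  λ = 3: algebraic multiplicity = 3, geometric multiplicity = 1

Determining the block sizes for each eigenvalue:
  λ = 3: one block (gm = 1), so the single block has size am = 3 → block sizes [3]

Assembling the blocks gives a Jordan form
J =
  [3, 1, 0]
  [0, 3, 1]
  [0, 0, 3]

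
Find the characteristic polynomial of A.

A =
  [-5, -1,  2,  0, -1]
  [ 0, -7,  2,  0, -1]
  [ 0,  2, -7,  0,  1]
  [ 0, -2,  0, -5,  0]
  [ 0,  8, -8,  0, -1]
x^5 + 25*x^4 + 250*x^3 + 1250*x^2 + 3125*x + 3125

Expanding det(x·I − A) (e.g. by cofactor expansion or by noting that A is similar to its Jordan form J, which has the same characteristic polynomial as A) gives
  χ_A(x) = x^5 + 25*x^4 + 250*x^3 + 1250*x^2 + 3125*x + 3125
which factors as (x + 5)^5. The eigenvalues (with algebraic multiplicities) are λ = -5 with multiplicity 5.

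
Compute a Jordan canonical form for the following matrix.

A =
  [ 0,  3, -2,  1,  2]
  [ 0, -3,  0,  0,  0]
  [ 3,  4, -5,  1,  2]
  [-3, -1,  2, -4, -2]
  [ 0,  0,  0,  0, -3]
J_2(-3) ⊕ J_2(-3) ⊕ J_1(-3)

The characteristic polynomial is
  det(x·I − A) = x^5 + 15*x^4 + 90*x^3 + 270*x^2 + 405*x + 243 = (x + 3)^5

Eigenvalues and multiplicities (the geometric multiplicity of λ is n − rank(A − λI), which equals the number of Jordan blocks for λ):
  λ = -3: algebraic multiplicity = 5, geometric multiplicity = 3

Determining the block sizes for each eigenvalue:
  λ = -3: with am = 5 and gm = 3, the partition is not yet determined (e.g. several partitions of 5 into 3 parts exist). Let N = A − (-3)·I. Computing rank(N^1) = 2, rank(N^2) = 0; the number of blocks of size ≥ j is rank(N^{j−1}) − rank(N^j), giving [3, 2]. So we have 2 block(s) of size 2, 1 block(s) of size 1 → block sizes [2, 2, 1]

Assembling the blocks gives a Jordan form
J =
  [-3,  1,  0,  0,  0]
  [ 0, -3,  0,  0,  0]
  [ 0,  0, -3,  1,  0]
  [ 0,  0,  0, -3,  0]
  [ 0,  0,  0,  0, -3]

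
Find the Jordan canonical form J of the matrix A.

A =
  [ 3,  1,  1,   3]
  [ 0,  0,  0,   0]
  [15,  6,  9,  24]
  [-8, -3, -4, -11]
J_2(0) ⊕ J_1(0) ⊕ J_1(1)

The characteristic polynomial is
  det(x·I − A) = x^4 - x^3 = x^3*(x - 1)

Eigenvalues and multiplicities (the geometric multiplicity of λ is n − rank(A − λI), which equals the number of Jordan blocks for λ):
  λ = 0: algebraic multiplicity = 3, geometric multiplicity = 2
  λ = 1: algebraic multiplicity = 1, geometric multiplicity = 1

Determining the block sizes for each eigenvalue:
  λ = 0: 2 blocks summing to 3 forces exactly one block of size 2 and the rest size 1 → block sizes [2, 1]
  λ = 1: one block (gm = 1), so the single block has size am = 1 → block sizes [1]

Assembling the blocks gives a Jordan form
J =
  [0, 1, 0, 0]
  [0, 0, 0, 0]
  [0, 0, 0, 0]
  [0, 0, 0, 1]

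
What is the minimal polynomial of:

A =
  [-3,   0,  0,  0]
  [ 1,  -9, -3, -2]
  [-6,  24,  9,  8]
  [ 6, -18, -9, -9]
x^2 + 6*x + 9

The characteristic polynomial is χ_A(x) = (x + 3)^4, so the eigenvalues are known. The minimal polynomial is
  m_A(x) = Π_λ (x − λ)^{k_λ}
where k_λ is the size of the *largest* Jordan block for λ (equivalently, the smallest k with (A − λI)^k v = 0 for every generalised eigenvector v of λ).

  λ = -3: largest Jordan block has size 2, contributing (x + 3)^2

So m_A(x) = (x + 3)^2 = x^2 + 6*x + 9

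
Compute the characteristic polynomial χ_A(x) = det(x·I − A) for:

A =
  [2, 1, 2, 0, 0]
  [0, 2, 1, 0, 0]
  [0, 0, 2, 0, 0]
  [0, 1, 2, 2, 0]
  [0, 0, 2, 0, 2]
x^5 - 10*x^4 + 40*x^3 - 80*x^2 + 80*x - 32

Expanding det(x·I − A) (e.g. by cofactor expansion or by noting that A is similar to its Jordan form J, which has the same characteristic polynomial as A) gives
  χ_A(x) = x^5 - 10*x^4 + 40*x^3 - 80*x^2 + 80*x - 32
which factors as (x - 2)^5. The eigenvalues (with algebraic multiplicities) are λ = 2 with multiplicity 5.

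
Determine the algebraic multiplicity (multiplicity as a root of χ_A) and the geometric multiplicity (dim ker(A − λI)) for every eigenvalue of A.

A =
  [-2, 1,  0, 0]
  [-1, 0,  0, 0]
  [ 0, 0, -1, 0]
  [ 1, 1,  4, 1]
λ = -1: alg = 3, geom = 2; λ = 1: alg = 1, geom = 1

Step 1 — factor the characteristic polynomial to read off the algebraic multiplicities:
  χ_A(x) = (x - 1)*(x + 1)^3

Step 2 — compute geometric multiplicities via the rank-nullity identity g(λ) = n − rank(A − λI):
  rank(A − (-1)·I) = 2, so dim ker(A − (-1)·I) = n − 2 = 2
  rank(A − (1)·I) = 3, so dim ker(A − (1)·I) = n − 3 = 1

Summary:
  λ = -1: algebraic multiplicity = 3, geometric multiplicity = 2
  λ = 1: algebraic multiplicity = 1, geometric multiplicity = 1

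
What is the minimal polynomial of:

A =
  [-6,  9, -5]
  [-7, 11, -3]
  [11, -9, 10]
x^3 - 15*x^2 + 75*x - 125

The characteristic polynomial is χ_A(x) = (x - 5)^3, so the eigenvalues are known. The minimal polynomial is
  m_A(x) = Π_λ (x − λ)^{k_λ}
where k_λ is the size of the *largest* Jordan block for λ (equivalently, the smallest k with (A − λI)^k v = 0 for every generalised eigenvector v of λ).

  λ = 5: largest Jordan block has size 3, contributing (x − 5)^3

So m_A(x) = (x - 5)^3 = x^3 - 15*x^2 + 75*x - 125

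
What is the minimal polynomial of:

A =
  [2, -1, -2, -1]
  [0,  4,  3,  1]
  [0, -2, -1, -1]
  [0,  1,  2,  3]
x^3 - 6*x^2 + 12*x - 8

The characteristic polynomial is χ_A(x) = (x - 2)^4, so the eigenvalues are known. The minimal polynomial is
  m_A(x) = Π_λ (x − λ)^{k_λ}
where k_λ is the size of the *largest* Jordan block for λ (equivalently, the smallest k with (A − λI)^k v = 0 for every generalised eigenvector v of λ).

  λ = 2: largest Jordan block has size 3, contributing (x − 2)^3

So m_A(x) = (x - 2)^3 = x^3 - 6*x^2 + 12*x - 8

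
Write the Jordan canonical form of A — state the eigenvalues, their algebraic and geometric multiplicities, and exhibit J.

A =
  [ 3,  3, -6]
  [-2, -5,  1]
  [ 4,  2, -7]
J_3(-3)

The characteristic polynomial is
  det(x·I − A) = x^3 + 9*x^2 + 27*x + 27 = (x + 3)^3

Eigenvalues and multiplicities (the geometric multiplicity of λ is n − rank(A − λI), which equals the number of Jordan blocks for λ):
  λ = -3: algebraic multiplicity = 3, geometric multiplicity = 1

Determining the block sizes for each eigenvalue:
  λ = -3: one block (gm = 1), so the single block has size am = 3 → block sizes [3]

Assembling the blocks gives a Jordan form
J =
  [-3,  1,  0]
  [ 0, -3,  1]
  [ 0,  0, -3]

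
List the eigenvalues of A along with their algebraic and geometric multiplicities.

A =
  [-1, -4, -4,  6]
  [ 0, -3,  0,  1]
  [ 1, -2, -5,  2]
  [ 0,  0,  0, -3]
λ = -3: alg = 4, geom = 2

Step 1 — factor the characteristic polynomial to read off the algebraic multiplicities:
  χ_A(x) = (x + 3)^4

Step 2 — compute geometric multiplicities via the rank-nullity identity g(λ) = n − rank(A − λI):
  rank(A − (-3)·I) = 2, so dim ker(A − (-3)·I) = n − 2 = 2

Summary:
  λ = -3: algebraic multiplicity = 4, geometric multiplicity = 2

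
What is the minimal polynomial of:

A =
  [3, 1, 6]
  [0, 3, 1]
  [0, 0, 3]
x^3 - 9*x^2 + 27*x - 27

The characteristic polynomial is χ_A(x) = (x - 3)^3, so the eigenvalues are known. The minimal polynomial is
  m_A(x) = Π_λ (x − λ)^{k_λ}
where k_λ is the size of the *largest* Jordan block for λ (equivalently, the smallest k with (A − λI)^k v = 0 for every generalised eigenvector v of λ).

  λ = 3: largest Jordan block has size 3, contributing (x − 3)^3

So m_A(x) = (x - 3)^3 = x^3 - 9*x^2 + 27*x - 27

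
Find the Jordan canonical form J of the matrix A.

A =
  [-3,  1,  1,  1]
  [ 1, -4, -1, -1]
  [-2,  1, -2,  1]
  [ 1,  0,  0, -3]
J_3(-3) ⊕ J_1(-3)

The characteristic polynomial is
  det(x·I − A) = x^4 + 12*x^3 + 54*x^2 + 108*x + 81 = (x + 3)^4

Eigenvalues and multiplicities (the geometric multiplicity of λ is n − rank(A − λI), which equals the number of Jordan blocks for λ):
  λ = -3: algebraic multiplicity = 4, geometric multiplicity = 2

Determining the block sizes for each eigenvalue:
  λ = -3: with am = 4 and gm = 2, the partition is not yet determined (e.g. several partitions of 4 into 2 parts exist). Let N = A − (-3)·I. Computing rank(N^1) = 2, rank(N^2) = 1, rank(N^3) = 0; the number of blocks of size ≥ j is rank(N^{j−1}) − rank(N^j), giving [2, 1, 1]. So we have 1 block(s) of size 3, 1 block(s) of size 1 → block sizes [3, 1]

Assembling the blocks gives a Jordan form
J =
  [-3,  1,  0,  0]
  [ 0, -3,  1,  0]
  [ 0,  0, -3,  0]
  [ 0,  0,  0, -3]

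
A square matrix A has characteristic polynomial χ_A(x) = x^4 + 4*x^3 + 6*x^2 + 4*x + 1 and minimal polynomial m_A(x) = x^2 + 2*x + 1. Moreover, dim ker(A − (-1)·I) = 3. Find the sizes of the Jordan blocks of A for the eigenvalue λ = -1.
Block sizes for λ = -1: [2, 1, 1]

Step 1 — from the characteristic polynomial, algebraic multiplicity of λ = -1 is 4. From dim ker(A − (-1)·I) = 3, there are exactly 3 Jordan blocks for λ = -1.
Step 2 — from the minimal polynomial, the factor (x + 1)^2 tells us the largest block for λ = -1 has size 2.
Step 3 — with total size 4, 3 blocks, and largest block 2, the block sizes (in nonincreasing order) are [2, 1, 1].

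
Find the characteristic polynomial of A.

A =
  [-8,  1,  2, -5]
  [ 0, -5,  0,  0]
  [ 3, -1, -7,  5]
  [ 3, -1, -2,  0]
x^4 + 20*x^3 + 150*x^2 + 500*x + 625

Expanding det(x·I − A) (e.g. by cofactor expansion or by noting that A is similar to its Jordan form J, which has the same characteristic polynomial as A) gives
  χ_A(x) = x^4 + 20*x^3 + 150*x^2 + 500*x + 625
which factors as (x + 5)^4. The eigenvalues (with algebraic multiplicities) are λ = -5 with multiplicity 4.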